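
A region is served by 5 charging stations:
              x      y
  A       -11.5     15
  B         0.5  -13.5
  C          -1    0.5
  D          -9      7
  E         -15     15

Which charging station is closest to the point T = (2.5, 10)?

C

Compare squared distances (the ordering matches that of the actual distances):
|TA|² = (2.5−(-11.5))² + (10−15)² = 196 + 25 = 221
|TB|² = (2.5−0.5)² + (10−(-13.5))² = 4 + 552.25 = 556.25
|TC|² = (2.5−(-1))² + (10−0.5)² = 12.25 + 90.25 = 102.5
|TD|² = (2.5−(-9))² + (10−7)² = 132.25 + 9 = 141.25
|TE|² = (2.5−(-15))² + (10−15)² = 306.25 + 25 = 331.25
The smallest is to C, so T lies in the Voronoi region of C.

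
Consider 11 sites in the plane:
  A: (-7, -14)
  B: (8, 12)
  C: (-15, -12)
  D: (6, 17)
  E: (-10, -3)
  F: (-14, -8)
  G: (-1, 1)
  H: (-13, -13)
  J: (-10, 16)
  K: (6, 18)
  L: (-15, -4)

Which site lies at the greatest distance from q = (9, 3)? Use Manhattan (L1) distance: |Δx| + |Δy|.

d(q,A) = |9−(-7)| + |3−(-14)| = 16 + 17 = 33
d(q,B) = |9−8| + |3−12| = 1 + 9 = 10
d(q,C) = |9−(-15)| + |3−(-12)| = 24 + 15 = 39
d(q,D) = |9−6| + |3−17| = 3 + 14 = 17
d(q,E) = |9−(-10)| + |3−(-3)| = 19 + 6 = 25
d(q,F) = |9−(-14)| + |3−(-8)| = 23 + 11 = 34
d(q,G) = |9−(-1)| + |3−1| = 10 + 2 = 12
d(q,H) = |9−(-13)| + |3−(-13)| = 22 + 16 = 38
d(q,J) = |9−(-10)| + |3−16| = 19 + 13 = 32
d(q,K) = |9−6| + |3−18| = 3 + 15 = 18
d(q,L) = |9−(-15)| + |3−(-4)| = 24 + 7 = 31
The largest is to C.

C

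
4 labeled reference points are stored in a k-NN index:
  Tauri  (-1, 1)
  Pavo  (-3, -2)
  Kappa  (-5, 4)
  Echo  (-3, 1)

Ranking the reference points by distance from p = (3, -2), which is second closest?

Compare squared distances (the ordering matches that of the actual distances):
d²(p, Tauri) = 16 + 9 = 25
d²(p, Pavo) = 36 + 0 = 36
d²(p, Kappa) = 64 + 36 = 100
d²(p, Echo) = 36 + 9 = 45
Sorted ascending: Tauri, Pavo, Echo, … — the second-nearest is Pavo.

Pavo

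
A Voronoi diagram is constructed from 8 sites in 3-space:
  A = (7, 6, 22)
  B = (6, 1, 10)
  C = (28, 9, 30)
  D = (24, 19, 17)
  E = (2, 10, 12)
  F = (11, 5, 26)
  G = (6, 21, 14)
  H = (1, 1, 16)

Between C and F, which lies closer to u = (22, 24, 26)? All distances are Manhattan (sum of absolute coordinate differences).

d(u,C) = |22−28| + |24−9| + |26−30| = 6 + 15 + 4 = 25
d(u,F) = |22−11| + |24−5| + |26−26| = 11 + 19 + 0 = 30
25 < 30, so C is closer.

C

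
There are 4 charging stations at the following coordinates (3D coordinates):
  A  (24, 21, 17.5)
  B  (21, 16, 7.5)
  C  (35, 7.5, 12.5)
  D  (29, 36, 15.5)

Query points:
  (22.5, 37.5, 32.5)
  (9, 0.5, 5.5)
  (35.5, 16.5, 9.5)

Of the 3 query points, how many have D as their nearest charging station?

1

(22.5, 37.5, 32.5) — d² to each: A:499.5, B:1089.5, C:1456.25, D:333.5 → nearest is D
(9, 0.5, 5.5) — d² to each: A:789.25, B:388.25, C:774, D:1760.25 → nearest is B
(35.5, 16.5, 9.5) — d² to each: A:216.5, B:214.5, C:90.25, D:458.5 → nearest is C
1 of the 3 points has D as nearest.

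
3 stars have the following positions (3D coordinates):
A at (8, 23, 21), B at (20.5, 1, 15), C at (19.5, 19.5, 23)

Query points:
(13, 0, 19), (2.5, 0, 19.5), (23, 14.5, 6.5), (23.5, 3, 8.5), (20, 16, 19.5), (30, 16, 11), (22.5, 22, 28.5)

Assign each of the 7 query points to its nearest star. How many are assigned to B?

(13, 0, 19) — d² to each: A:558, B:73.25, C:438.5 → nearest is B
(2.5, 0, 19.5) — d² to each: A:561.5, B:345.25, C:681.5 → nearest is B
(23, 14.5, 6.5) — d² to each: A:507.5, B:260.75, C:309.5 → nearest is B
(23.5, 3, 8.5) — d² to each: A:796.5, B:55.25, C:498.5 → nearest is B
(20, 16, 19.5) — d² to each: A:195.25, B:245.5, C:24.75 → nearest is C
(30, 16, 11) — d² to each: A:633, B:331.25, C:266.5 → nearest is C
(22.5, 22, 28.5) — d² to each: A:267.5, B:627.25, C:45.5 → nearest is C
4 of the 7 points have B as nearest.

4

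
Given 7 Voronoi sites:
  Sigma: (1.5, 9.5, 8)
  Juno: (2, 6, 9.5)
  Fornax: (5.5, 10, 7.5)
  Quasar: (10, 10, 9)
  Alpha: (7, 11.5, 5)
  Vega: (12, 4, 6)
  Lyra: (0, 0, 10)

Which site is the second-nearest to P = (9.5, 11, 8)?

Alpha

Squared Euclidean distances:
d²(P, Sigma) = (9.5−1.5)² + (11−9.5)² + (8−8)² = 64 + 2.25 + 0 = 66.25
d²(P, Juno) = (9.5−2)² + (11−6)² + (8−9.5)² = 56.25 + 25 + 2.25 = 83.5
d²(P, Fornax) = (9.5−5.5)² + (11−10)² + (8−7.5)² = 16 + 1 + 0.25 = 17.25
d²(P, Quasar) = (9.5−10)² + (11−10)² + (8−9)² = 0.25 + 1 + 1 = 2.25
d²(P, Alpha) = (9.5−7)² + (11−11.5)² + (8−5)² = 6.25 + 0.25 + 9 = 15.5
d²(P, Vega) = (9.5−12)² + (11−4)² + (8−6)² = 6.25 + 49 + 4 = 59.25
d²(P, Lyra) = (9.5−0)² + (11−0)² + (8−10)² = 90.25 + 121 + 4 = 215.25
Sorted ascending: Quasar, Alpha, Fornax, … — the second-nearest is Alpha.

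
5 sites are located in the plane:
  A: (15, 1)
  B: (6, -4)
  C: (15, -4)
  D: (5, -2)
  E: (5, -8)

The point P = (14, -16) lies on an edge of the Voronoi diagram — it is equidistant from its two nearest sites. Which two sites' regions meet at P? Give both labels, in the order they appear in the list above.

Squared distances from P to each site:
|PA|² = (14−15)² + (-16−1)² = 1 + 289 = 290
|PB|² = (14−6)² + (-16−(-4))² = 64 + 144 = 208
|PC|² = (14−15)² + (-16−(-4))² = 1 + 144 = 145
|PD|² = (14−5)² + (-16−(-2))² = 81 + 196 = 277
|PE|² = (14−5)² + (-16−(-8))² = 81 + 64 = 145
P is equidistant from C and E (both at squared distance 145), and every other site is strictly farther — so P lies on the C–E Voronoi edge.

C and E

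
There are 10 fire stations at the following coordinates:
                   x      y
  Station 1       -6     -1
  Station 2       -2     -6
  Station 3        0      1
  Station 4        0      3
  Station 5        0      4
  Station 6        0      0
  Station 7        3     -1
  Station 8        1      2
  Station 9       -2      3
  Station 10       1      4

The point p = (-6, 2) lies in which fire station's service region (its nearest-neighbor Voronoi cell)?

Since √ is increasing, it suffices to compare squared distances:
d²(p, Station 1) = (-6−(-6))² + (2−(-1))² = 0 + 9 = 9
d²(p, Station 2) = (-6−(-2))² + (2−(-6))² = 16 + 64 = 80
d²(p, Station 3) = (-6−0)² + (2−1)² = 36 + 1 = 37
d²(p, Station 4) = (-6−0)² + (2−3)² = 36 + 1 = 37
d²(p, Station 5) = (-6−0)² + (2−4)² = 36 + 4 = 40
d²(p, Station 6) = (-6−0)² + (2−0)² = 36 + 4 = 40
d²(p, Station 7) = (-6−3)² + (2−(-1))² = 81 + 9 = 90
d²(p, Station 8) = (-6−1)² + (2−2)² = 49 + 0 = 49
d²(p, Station 9) = (-6−(-2))² + (2−3)² = 16 + 1 = 17
d²(p, Station 10) = (-6−1)² + (2−4)² = 49 + 4 = 53
Minimum is at Station 1.

Station 1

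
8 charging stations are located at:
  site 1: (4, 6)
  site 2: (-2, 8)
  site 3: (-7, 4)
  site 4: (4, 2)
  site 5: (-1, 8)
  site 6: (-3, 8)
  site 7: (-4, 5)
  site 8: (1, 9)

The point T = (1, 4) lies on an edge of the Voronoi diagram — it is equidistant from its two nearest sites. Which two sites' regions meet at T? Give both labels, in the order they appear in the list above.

Squared distances from T to each site:
d²(T, site 1) = (1−4)² + (4−6)² = 9 + 4 = 13
d²(T, site 2) = (1−(-2))² + (4−8)² = 9 + 16 = 25
d²(T, site 3) = (1−(-7))² + (4−4)² = 64 + 0 = 64
d²(T, site 4) = (1−4)² + (4−2)² = 9 + 4 = 13
d²(T, site 5) = (1−(-1))² + (4−8)² = 4 + 16 = 20
d²(T, site 6) = (1−(-3))² + (4−8)² = 16 + 16 = 32
d²(T, site 7) = (1−(-4))² + (4−5)² = 25 + 1 = 26
d²(T, site 8) = (1−1)² + (4−9)² = 0 + 25 = 25
T is equidistant from site 1 and site 4 (both at squared distance 13), and every other site is strictly farther — so T lies on the site 1–site 4 Voronoi edge.

site 1 and site 4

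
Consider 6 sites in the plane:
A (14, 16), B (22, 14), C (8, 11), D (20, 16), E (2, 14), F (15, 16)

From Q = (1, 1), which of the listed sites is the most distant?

B

Squared Euclidean distances:
|QA|² = (1−14)² + (1−16)² = 169 + 225 = 394
|QB|² = (1−22)² + (1−14)² = 441 + 169 = 610
|QC|² = (1−8)² + (1−11)² = 49 + 100 = 149
|QD|² = (1−20)² + (1−16)² = 361 + 225 = 586
|QE|² = (1−2)² + (1−14)² = 1 + 169 = 170
|QF|² = (1−15)² + (1−16)² = 196 + 225 = 421
The largest is to B.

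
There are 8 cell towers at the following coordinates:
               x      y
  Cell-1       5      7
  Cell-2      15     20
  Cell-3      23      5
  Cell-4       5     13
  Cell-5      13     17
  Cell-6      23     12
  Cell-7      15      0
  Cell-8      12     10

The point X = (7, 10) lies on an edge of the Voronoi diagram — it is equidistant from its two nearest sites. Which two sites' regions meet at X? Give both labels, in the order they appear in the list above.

Squared distances from X to each site:
d²(X, Cell-1) = 4 + 9 = 13
d²(X, Cell-2) = 64 + 100 = 164
d²(X, Cell-3) = 256 + 25 = 281
d²(X, Cell-4) = 4 + 9 = 13
d²(X, Cell-5) = 36 + 49 = 85
d²(X, Cell-6) = 256 + 4 = 260
d²(X, Cell-7) = 64 + 100 = 164
d²(X, Cell-8) = 25 + 0 = 25
X is equidistant from Cell-1 and Cell-4 (both at squared distance 13), and every other site is strictly farther — so X lies on the Cell-1–Cell-4 Voronoi edge.

Cell-1 and Cell-4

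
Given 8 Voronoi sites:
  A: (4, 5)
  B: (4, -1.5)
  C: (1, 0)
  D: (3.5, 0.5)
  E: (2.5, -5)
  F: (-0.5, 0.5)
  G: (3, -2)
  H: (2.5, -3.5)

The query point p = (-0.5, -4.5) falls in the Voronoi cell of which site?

Compare squared distances (the ordering matches that of the actual distances):
|pA|² = (-0.5−4)² + (-4.5−5)² = 20.25 + 90.25 = 110.5
|pB|² = (-0.5−4)² + (-4.5−(-1.5))² = 20.25 + 9 = 29.25
|pC|² = (-0.5−1)² + (-4.5−0)² = 2.25 + 20.25 = 22.5
|pD|² = (-0.5−3.5)² + (-4.5−0.5)² = 16 + 25 = 41
|pE|² = (-0.5−2.5)² + (-4.5−(-5))² = 9 + 0.25 = 9.25
|pF|² = (-0.5−(-0.5))² + (-4.5−0.5)² = 0 + 25 = 25
|pG|² = (-0.5−3)² + (-4.5−(-2))² = 12.25 + 6.25 = 18.5
|pH|² = (-0.5−2.5)² + (-4.5−(-3.5))² = 9 + 1 = 10
E is nearest.

E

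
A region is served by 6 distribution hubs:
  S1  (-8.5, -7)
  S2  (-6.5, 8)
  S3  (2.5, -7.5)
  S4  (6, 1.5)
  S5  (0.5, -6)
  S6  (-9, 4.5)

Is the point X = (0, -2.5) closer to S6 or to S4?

Compare squared distances:
|XS6|² = (0−(-9))² + (-2.5−4.5)² = 81 + 49 = 130
|XS4|² = (0−6)² + (-2.5−1.5)² = 36 + 16 = 52
130 > 52, so S4 is closer.

S4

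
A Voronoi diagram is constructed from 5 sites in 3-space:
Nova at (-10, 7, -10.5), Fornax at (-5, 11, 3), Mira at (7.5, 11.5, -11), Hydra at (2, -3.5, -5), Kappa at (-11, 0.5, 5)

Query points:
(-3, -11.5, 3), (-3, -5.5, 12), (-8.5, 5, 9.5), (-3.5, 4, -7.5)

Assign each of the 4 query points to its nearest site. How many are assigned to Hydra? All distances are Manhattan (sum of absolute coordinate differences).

1

(-3, -11.5, 3) — d to each: Nova:39, Fornax:24.5, Mira:47.5, Hydra:21, Kappa:22 → nearest is Hydra
(-3, -5.5, 12) — d to each: Nova:42, Fornax:27.5, Mira:50.5, Hydra:24, Kappa:21 → nearest is Kappa
(-8.5, 5, 9.5) — d to each: Nova:23.5, Fornax:16, Mira:43, Hydra:33.5, Kappa:11.5 → nearest is Kappa
(-3.5, 4, -7.5) — d to each: Nova:12.5, Fornax:19, Mira:22, Hydra:15.5, Kappa:23.5 → nearest is Nova
1 of the 4 points has Hydra as nearest.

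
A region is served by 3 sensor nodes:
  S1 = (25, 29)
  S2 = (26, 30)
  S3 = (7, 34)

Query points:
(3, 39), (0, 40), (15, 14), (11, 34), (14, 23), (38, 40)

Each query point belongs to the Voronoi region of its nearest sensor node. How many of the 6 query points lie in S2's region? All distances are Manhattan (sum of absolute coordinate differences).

1

(3, 39) — d to each: S1:32, S2:32, S3:9 → nearest is S3
(0, 40) — d to each: S1:36, S2:36, S3:13 → nearest is S3
(15, 14) — d to each: S1:25, S2:27, S3:28 → nearest is S1
(11, 34) — d to each: S1:19, S2:19, S3:4 → nearest is S3
(14, 23) — d to each: S1:17, S2:19, S3:18 → nearest is S1
(38, 40) — d to each: S1:24, S2:22, S3:37 → nearest is S2
1 of the 6 points has S2 as nearest.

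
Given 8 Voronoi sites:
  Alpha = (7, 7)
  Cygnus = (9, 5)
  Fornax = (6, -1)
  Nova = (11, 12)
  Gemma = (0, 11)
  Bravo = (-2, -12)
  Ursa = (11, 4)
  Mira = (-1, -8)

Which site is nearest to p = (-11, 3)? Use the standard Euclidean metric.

Since √ is increasing, it suffices to compare squared distances:
d²(p, Alpha) = 324 + 16 = 340
d²(p, Cygnus) = 400 + 4 = 404
d²(p, Fornax) = 289 + 16 = 305
d²(p, Nova) = 484 + 81 = 565
d²(p, Gemma) = 121 + 64 = 185
d²(p, Bravo) = 81 + 225 = 306
d²(p, Ursa) = 484 + 1 = 485
d²(p, Mira) = 100 + 121 = 221
Gemma is nearest.

Gemma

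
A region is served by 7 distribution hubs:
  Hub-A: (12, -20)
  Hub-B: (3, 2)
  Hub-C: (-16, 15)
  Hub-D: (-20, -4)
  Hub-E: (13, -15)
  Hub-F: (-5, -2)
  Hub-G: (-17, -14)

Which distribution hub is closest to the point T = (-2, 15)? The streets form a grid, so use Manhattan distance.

Hub-C

d(T, Hub-A) = |-2−12| + |15−(-20)| = 14 + 35 = 49
d(T, Hub-B) = |-2−3| + |15−2| = 5 + 13 = 18
d(T, Hub-C) = |-2−(-16)| + |15−15| = 14 + 0 = 14
d(T, Hub-D) = |-2−(-20)| + |15−(-4)| = 18 + 19 = 37
d(T, Hub-E) = |-2−13| + |15−(-15)| = 15 + 30 = 45
d(T, Hub-F) = |-2−(-5)| + |15−(-2)| = 3 + 17 = 20
d(T, Hub-G) = |-2−(-17)| + |15−(-14)| = 15 + 29 = 44
Hub-C is nearest.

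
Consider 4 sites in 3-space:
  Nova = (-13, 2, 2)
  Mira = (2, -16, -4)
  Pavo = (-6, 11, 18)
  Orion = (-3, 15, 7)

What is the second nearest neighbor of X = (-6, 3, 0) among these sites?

Orion

Squared Euclidean distances:
d²(X, Nova) = 49 + 1 + 4 = 54
d²(X, Mira) = 64 + 361 + 16 = 441
d²(X, Pavo) = 0 + 64 + 324 = 388
d²(X, Orion) = 9 + 144 + 49 = 202
Sorted ascending: Nova, Orion, Pavo, … — the second-nearest is Orion.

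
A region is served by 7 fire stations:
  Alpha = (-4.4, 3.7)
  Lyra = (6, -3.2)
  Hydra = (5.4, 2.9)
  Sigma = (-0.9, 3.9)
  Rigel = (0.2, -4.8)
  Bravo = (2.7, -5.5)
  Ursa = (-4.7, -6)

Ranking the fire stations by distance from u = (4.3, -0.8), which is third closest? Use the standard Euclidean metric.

Squared Euclidean distances:
d²(u, Alpha) = (4.3−(-4.4))² + (-0.8−3.7)² = 75.69 + 20.25 = 95.94
d²(u, Lyra) = (4.3−6)² + (-0.8−(-3.2))² = 2.89 + 5.76 = 8.65
d²(u, Hydra) = (4.3−5.4)² + (-0.8−2.9)² = 1.21 + 13.69 = 14.9
d²(u, Sigma) = (4.3−(-0.9))² + (-0.8−3.9)² = 27.04 + 22.09 = 49.13
d²(u, Rigel) = (4.3−0.2)² + (-0.8−(-4.8))² = 16.81 + 16 = 32.81
d²(u, Bravo) = (4.3−2.7)² + (-0.8−(-5.5))² = 2.56 + 22.09 = 24.65
d²(u, Ursa) = (4.3−(-4.7))² + (-0.8−(-6))² = 81 + 27.04 = 108.04
Sorted ascending: Lyra, Hydra, Bravo, Rigel, … — the third-nearest is Bravo.

Bravo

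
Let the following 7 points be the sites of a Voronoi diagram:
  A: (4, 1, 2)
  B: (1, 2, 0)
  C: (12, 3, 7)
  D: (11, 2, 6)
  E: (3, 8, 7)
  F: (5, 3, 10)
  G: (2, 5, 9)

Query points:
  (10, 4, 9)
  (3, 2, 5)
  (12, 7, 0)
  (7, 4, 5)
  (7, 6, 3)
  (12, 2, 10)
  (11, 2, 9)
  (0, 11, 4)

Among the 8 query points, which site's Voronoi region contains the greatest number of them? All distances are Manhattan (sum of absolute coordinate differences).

(10, 4, 9) — d to each: A:16, B:20, C:5, D:6, E:13, F:7, G:9 → nearest is C
(3, 2, 5) — d to each: A:5, B:7, C:12, D:9, E:8, F:8, G:8 → nearest is A
(12, 7, 0) — d to each: A:16, B:16, C:11, D:12, E:17, F:21, G:21 → nearest is C
(7, 4, 5) — d to each: A:9, B:13, C:8, D:7, E:10, F:8, G:10 → nearest is D
(7, 6, 3) — d to each: A:9, B:13, C:12, D:11, E:10, F:12, G:12 → nearest is A
(12, 2, 10) — d to each: A:17, B:21, C:4, D:5, E:18, F:8, G:14 → nearest is C
(11, 2, 9) — d to each: A:15, B:19, C:4, D:3, E:16, F:8, G:12 → nearest is D
(0, 11, 4) — d to each: A:16, B:14, C:23, D:22, E:9, F:19, G:13 → nearest is E
Tally — A:2, C:3, D:2, E:1. C captures the most (3).

C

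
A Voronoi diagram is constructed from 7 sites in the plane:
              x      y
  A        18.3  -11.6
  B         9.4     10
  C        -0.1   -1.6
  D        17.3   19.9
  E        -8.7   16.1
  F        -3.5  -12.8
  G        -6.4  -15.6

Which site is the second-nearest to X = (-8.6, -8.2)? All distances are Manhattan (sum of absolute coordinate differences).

d(X,A) = |-8.6−18.3| + |-8.2−(-11.6)| = 26.9 + 3.4 = 30.3
d(X,B) = |-8.6−9.4| + |-8.2−10| = 18 + 18.2 = 36.2
d(X,C) = |-8.6−(-0.1)| + |-8.2−(-1.6)| = 8.5 + 6.6 = 15.1
d(X,D) = |-8.6−17.3| + |-8.2−19.9| = 25.9 + 28.1 = 54
d(X,E) = |-8.6−(-8.7)| + |-8.2−16.1| = 0.1 + 24.3 = 24.4
d(X,F) = |-8.6−(-3.5)| + |-8.2−(-12.8)| = 5.1 + 4.6 = 9.7
d(X,G) = |-8.6−(-6.4)| + |-8.2−(-15.6)| = 2.2 + 7.4 = 9.6
Sorted ascending: G, F, C, … — the second-nearest is F.

F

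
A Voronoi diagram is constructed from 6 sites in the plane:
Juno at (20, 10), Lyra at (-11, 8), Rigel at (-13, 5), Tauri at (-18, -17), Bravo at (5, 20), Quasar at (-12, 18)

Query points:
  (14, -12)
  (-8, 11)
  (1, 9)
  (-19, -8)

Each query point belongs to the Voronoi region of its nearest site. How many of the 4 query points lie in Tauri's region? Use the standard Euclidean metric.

1

(14, -12) — d² to each: Juno:520, Lyra:1025, Rigel:1018, Tauri:1049, Bravo:1105, Quasar:1576 → nearest is Juno
(-8, 11) — d² to each: Juno:785, Lyra:18, Rigel:61, Tauri:884, Bravo:250, Quasar:65 → nearest is Lyra
(1, 9) — d² to each: Juno:362, Lyra:145, Rigel:212, Tauri:1037, Bravo:137, Quasar:250 → nearest is Bravo
(-19, -8) — d² to each: Juno:1845, Lyra:320, Rigel:205, Tauri:82, Bravo:1360, Quasar:725 → nearest is Tauri
1 of the 4 points has Tauri as nearest.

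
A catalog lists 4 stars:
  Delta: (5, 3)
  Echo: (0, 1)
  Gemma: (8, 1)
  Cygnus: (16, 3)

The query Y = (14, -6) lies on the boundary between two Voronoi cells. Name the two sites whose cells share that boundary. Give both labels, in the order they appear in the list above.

Squared distances from Y to each site:
d²(Y, Delta) = (14−5)² + (-6−3)² = 81 + 81 = 162
d²(Y, Echo) = (14−0)² + (-6−1)² = 196 + 49 = 245
d²(Y, Gemma) = (14−8)² + (-6−1)² = 36 + 49 = 85
d²(Y, Cygnus) = (14−16)² + (-6−3)² = 4 + 81 = 85
Y is equidistant from Gemma and Cygnus (both at squared distance 85), and every other site is strictly farther — so Y lies on the Gemma–Cygnus Voronoi edge.

Gemma and Cygnus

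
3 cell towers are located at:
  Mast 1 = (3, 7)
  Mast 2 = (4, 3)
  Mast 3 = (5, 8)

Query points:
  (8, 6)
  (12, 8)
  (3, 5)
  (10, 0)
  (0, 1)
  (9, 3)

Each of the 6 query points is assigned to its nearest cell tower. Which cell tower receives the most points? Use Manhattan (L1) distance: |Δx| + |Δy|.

Mast 2

(8, 6) — d to each: Mast 1:6, Mast 2:7, Mast 3:5 → nearest is Mast 3
(12, 8) — d to each: Mast 1:10, Mast 2:13, Mast 3:7 → nearest is Mast 3
(3, 5) — d to each: Mast 1:2, Mast 2:3, Mast 3:5 → nearest is Mast 1
(10, 0) — d to each: Mast 1:14, Mast 2:9, Mast 3:13 → nearest is Mast 2
(0, 1) — d to each: Mast 1:9, Mast 2:6, Mast 3:12 → nearest is Mast 2
(9, 3) — d to each: Mast 1:10, Mast 2:5, Mast 3:9 → nearest is Mast 2
Tally — Mast 1:1, Mast 2:3, Mast 3:2. Mast 2 captures the most (3).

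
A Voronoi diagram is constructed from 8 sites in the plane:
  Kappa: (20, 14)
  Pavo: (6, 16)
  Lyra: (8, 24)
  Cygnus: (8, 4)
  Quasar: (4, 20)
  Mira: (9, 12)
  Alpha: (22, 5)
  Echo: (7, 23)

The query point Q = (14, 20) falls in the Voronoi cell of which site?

Since √ is increasing, it suffices to compare squared distances:
d²(Q, Kappa) = (14−20)² + (20−14)² = 36 + 36 = 72
d²(Q, Pavo) = (14−6)² + (20−16)² = 64 + 16 = 80
d²(Q, Lyra) = (14−8)² + (20−24)² = 36 + 16 = 52
d²(Q, Cygnus) = (14−8)² + (20−4)² = 36 + 256 = 292
d²(Q, Quasar) = (14−4)² + (20−20)² = 100 + 0 = 100
d²(Q, Mira) = (14−9)² + (20−12)² = 25 + 64 = 89
d²(Q, Alpha) = (14−22)² + (20−5)² = 64 + 225 = 289
d²(Q, Echo) = (14−7)² + (20−23)² = 49 + 9 = 58
Minimum is at Lyra.

Lyra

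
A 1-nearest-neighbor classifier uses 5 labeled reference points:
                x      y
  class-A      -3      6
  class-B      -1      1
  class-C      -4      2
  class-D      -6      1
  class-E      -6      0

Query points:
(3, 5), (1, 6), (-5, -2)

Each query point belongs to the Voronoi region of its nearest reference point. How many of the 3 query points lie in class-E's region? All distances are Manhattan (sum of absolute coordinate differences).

1

(3, 5) — d to each: class-A:7, class-B:8, class-C:10, class-D:13, class-E:14 → nearest is class-A
(1, 6) — d to each: class-A:4, class-B:7, class-C:9, class-D:12, class-E:13 → nearest is class-A
(-5, -2) — d to each: class-A:10, class-B:7, class-C:5, class-D:4, class-E:3 → nearest is class-E
1 of the 3 points has class-E as nearest.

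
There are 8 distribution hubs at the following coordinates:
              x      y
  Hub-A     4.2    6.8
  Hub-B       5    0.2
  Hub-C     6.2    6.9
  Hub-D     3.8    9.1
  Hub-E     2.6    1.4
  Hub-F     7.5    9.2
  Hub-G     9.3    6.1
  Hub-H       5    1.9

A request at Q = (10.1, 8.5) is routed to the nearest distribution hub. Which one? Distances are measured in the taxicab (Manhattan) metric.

Hub-G

d(Q, Hub-A) = |10.1−4.2| + |8.5−6.8| = 5.9 + 1.7 = 7.6
d(Q, Hub-B) = |10.1−5| + |8.5−0.2| = 5.1 + 8.3 = 13.4
d(Q, Hub-C) = |10.1−6.2| + |8.5−6.9| = 3.9 + 1.6 = 5.5
d(Q, Hub-D) = |10.1−3.8| + |8.5−9.1| = 6.3 + 0.6 = 6.9
d(Q, Hub-E) = |10.1−2.6| + |8.5−1.4| = 7.5 + 7.1 = 14.6
d(Q, Hub-F) = |10.1−7.5| + |8.5−9.2| = 2.6 + 0.7 = 3.3
d(Q, Hub-G) = |10.1−9.3| + |8.5−6.1| = 0.8 + 2.4 = 3.2
d(Q, Hub-H) = |10.1−5| + |8.5−1.9| = 5.1 + 6.6 = 11.7
Hub-G is nearest.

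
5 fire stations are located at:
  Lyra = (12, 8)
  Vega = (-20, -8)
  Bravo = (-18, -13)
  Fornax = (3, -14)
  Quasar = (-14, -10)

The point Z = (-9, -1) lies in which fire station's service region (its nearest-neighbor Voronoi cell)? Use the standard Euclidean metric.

Quasar

Squared Euclidean distances:
d²(Z, Lyra) = (-9−12)² + (-1−8)² = 441 + 81 = 522
d²(Z, Vega) = (-9−(-20))² + (-1−(-8))² = 121 + 49 = 170
d²(Z, Bravo) = (-9−(-18))² + (-1−(-13))² = 81 + 144 = 225
d²(Z, Fornax) = (-9−3)² + (-1−(-14))² = 144 + 169 = 313
d²(Z, Quasar) = (-9−(-14))² + (-1−(-10))² = 25 + 81 = 106
Quasar is nearest.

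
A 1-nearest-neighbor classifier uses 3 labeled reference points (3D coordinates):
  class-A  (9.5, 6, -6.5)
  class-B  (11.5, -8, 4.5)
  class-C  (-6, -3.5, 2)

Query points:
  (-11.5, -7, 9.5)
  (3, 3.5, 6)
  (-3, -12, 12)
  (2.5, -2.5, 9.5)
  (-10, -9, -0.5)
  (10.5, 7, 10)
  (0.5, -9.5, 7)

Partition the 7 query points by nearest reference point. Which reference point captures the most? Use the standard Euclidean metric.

class-C

(-11.5, -7, 9.5) — d² to each: class-A:866, class-B:555, class-C:98.75 → nearest is class-C
(3, 3.5, 6) — d² to each: class-A:204.75, class-B:206.75, class-C:146 → nearest is class-C
(-3, -12, 12) — d² to each: class-A:822.5, class-B:282.5, class-C:181.25 → nearest is class-C
(2.5, -2.5, 9.5) — d² to each: class-A:377.25, class-B:136.25, class-C:129.5 → nearest is class-C
(-10, -9, -0.5) — d² to each: class-A:641.25, class-B:488.25, class-C:52.5 → nearest is class-C
(10.5, 7, 10) — d² to each: class-A:274.25, class-B:256.25, class-C:446.5 → nearest is class-B
(0.5, -9.5, 7) — d² to each: class-A:503.5, class-B:129.5, class-C:103.25 → nearest is class-C
Tally — class-B:1, class-C:6. class-C captures the most (6).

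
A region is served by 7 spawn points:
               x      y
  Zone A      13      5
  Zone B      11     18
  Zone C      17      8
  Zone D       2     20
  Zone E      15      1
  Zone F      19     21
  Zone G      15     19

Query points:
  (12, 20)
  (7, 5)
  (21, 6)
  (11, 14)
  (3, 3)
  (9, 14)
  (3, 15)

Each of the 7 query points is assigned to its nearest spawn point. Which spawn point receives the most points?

(12, 20) — d² to each: Zone A:226, Zone B:5, Zone C:169, Zone D:100, Zone E:370, Zone F:50, Zone G:10 → nearest is Zone B
(7, 5) — d² to each: Zone A:36, Zone B:185, Zone C:109, Zone D:250, Zone E:80, Zone F:400, Zone G:260 → nearest is Zone A
(21, 6) — d² to each: Zone A:65, Zone B:244, Zone C:20, Zone D:557, Zone E:61, Zone F:229, Zone G:205 → nearest is Zone C
(11, 14) — d² to each: Zone A:85, Zone B:16, Zone C:72, Zone D:117, Zone E:185, Zone F:113, Zone G:41 → nearest is Zone B
(3, 3) — d² to each: Zone A:104, Zone B:289, Zone C:221, Zone D:290, Zone E:148, Zone F:580, Zone G:400 → nearest is Zone A
(9, 14) — d² to each: Zone A:97, Zone B:20, Zone C:100, Zone D:85, Zone E:205, Zone F:149, Zone G:61 → nearest is Zone B
(3, 15) — d² to each: Zone A:200, Zone B:73, Zone C:245, Zone D:26, Zone E:340, Zone F:292, Zone G:160 → nearest is Zone D
Tally — Zone A:2, Zone B:3, Zone C:1, Zone D:1. Zone B captures the most (3).

Zone B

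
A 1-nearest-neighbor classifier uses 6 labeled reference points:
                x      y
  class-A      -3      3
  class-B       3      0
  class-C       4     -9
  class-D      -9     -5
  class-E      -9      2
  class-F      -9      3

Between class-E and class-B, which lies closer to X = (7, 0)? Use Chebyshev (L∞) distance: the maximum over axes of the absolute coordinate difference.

class-B

d(X, class-E) = max(16, 2) = 16
d(X, class-B) = max(4, 0) = 4
16 > 4, so class-B is closer.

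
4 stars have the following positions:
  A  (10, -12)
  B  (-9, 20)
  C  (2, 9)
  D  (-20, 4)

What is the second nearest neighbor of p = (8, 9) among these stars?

B

Since √ is increasing, it suffices to compare squared distances:
|pA|² = 4 + 441 = 445
|pB|² = 289 + 121 = 410
|pC|² = 36 + 0 = 36
|pD|² = 784 + 25 = 809
Sorted ascending: C, B, A, … — the second-nearest is B.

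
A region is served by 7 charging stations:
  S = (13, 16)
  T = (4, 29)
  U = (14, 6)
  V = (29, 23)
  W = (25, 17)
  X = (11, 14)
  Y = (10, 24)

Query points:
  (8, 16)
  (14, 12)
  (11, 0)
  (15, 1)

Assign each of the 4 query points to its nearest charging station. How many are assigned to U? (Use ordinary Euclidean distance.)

2

(8, 16) — d² to each: S:25, T:185, U:136, V:490, W:290, X:13, Y:68 → nearest is X
(14, 12) — d² to each: S:17, T:389, U:36, V:346, W:146, X:13, Y:160 → nearest is X
(11, 0) — d² to each: S:260, T:890, U:45, V:853, W:485, X:196, Y:577 → nearest is U
(15, 1) — d² to each: S:229, T:905, U:26, V:680, W:356, X:185, Y:554 → nearest is U
2 of the 4 points have U as nearest.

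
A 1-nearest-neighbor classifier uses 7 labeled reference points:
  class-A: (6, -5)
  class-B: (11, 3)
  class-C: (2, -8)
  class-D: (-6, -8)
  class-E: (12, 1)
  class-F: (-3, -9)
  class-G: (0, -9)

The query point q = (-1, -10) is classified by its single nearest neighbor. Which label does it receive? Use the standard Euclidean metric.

class-G

Squared Euclidean distances:
d²(q, class-A) = (-1−6)² + (-10−(-5))² = 49 + 25 = 74
d²(q, class-B) = (-1−11)² + (-10−3)² = 144 + 169 = 313
d²(q, class-C) = (-1−2)² + (-10−(-8))² = 9 + 4 = 13
d²(q, class-D) = (-1−(-6))² + (-10−(-8))² = 25 + 4 = 29
d²(q, class-E) = (-1−12)² + (-10−1)² = 169 + 121 = 290
d²(q, class-F) = (-1−(-3))² + (-10−(-9))² = 4 + 1 = 5
d²(q, class-G) = (-1−0)² + (-10−(-9))² = 1 + 1 = 2
Minimum is at class-G.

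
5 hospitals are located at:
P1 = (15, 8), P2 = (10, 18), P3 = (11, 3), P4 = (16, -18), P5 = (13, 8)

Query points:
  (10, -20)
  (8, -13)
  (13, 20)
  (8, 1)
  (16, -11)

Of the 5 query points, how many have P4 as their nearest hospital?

(10, -20) — d² to each: P1:809, P2:1444, P3:530, P4:40, P5:793 → nearest is P4
(8, -13) — d² to each: P1:490, P2:965, P3:265, P4:89, P5:466 → nearest is P4
(13, 20) — d² to each: P1:148, P2:13, P3:293, P4:1453, P5:144 → nearest is P2
(8, 1) — d² to each: P1:98, P2:293, P3:13, P4:425, P5:74 → nearest is P3
(16, -11) — d² to each: P1:362, P2:877, P3:221, P4:49, P5:370 → nearest is P4
3 of the 5 points have P4 as nearest.

3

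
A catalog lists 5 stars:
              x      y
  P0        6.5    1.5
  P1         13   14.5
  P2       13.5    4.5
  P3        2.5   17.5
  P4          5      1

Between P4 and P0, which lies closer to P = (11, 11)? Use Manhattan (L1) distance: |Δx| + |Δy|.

P0

d(P,P4) = |11−5| + |11−1| = 6 + 10 = 16
d(P,P0) = |11−6.5| + |11−1.5| = 4.5 + 9.5 = 14
16 > 14, so P0 is closer.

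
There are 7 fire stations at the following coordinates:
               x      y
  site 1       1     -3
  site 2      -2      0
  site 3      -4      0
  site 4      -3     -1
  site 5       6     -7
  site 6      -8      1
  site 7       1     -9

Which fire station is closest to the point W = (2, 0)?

Since √ is increasing, it suffices to compare squared distances:
d²(W, site 1) = (2−1)² + (0−(-3))² = 1 + 9 = 10
d²(W, site 2) = (2−(-2))² + (0−0)² = 16 + 0 = 16
d²(W, site 3) = (2−(-4))² + (0−0)² = 36 + 0 = 36
d²(W, site 4) = (2−(-3))² + (0−(-1))² = 25 + 1 = 26
d²(W, site 5) = (2−6)² + (0−(-7))² = 16 + 49 = 65
d²(W, site 6) = (2−(-8))² + (0−1)² = 100 + 1 = 101
d²(W, site 7) = (2−1)² + (0−(-9))² = 1 + 81 = 82
site 1 is nearest.

site 1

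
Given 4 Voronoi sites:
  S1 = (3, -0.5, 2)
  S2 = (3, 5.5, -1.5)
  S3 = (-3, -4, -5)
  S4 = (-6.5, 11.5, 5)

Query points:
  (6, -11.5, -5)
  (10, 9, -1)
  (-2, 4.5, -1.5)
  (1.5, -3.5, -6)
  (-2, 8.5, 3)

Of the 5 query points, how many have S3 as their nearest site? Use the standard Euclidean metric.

2

(6, -11.5, -5) — d² to each: S1:179, S2:310.25, S3:137.25, S4:785.25 → nearest is S3
(10, 9, -1) — d² to each: S1:148.25, S2:61.5, S3:354, S4:314.5 → nearest is S2
(-2, 4.5, -1.5) — d² to each: S1:62.25, S2:26, S3:85.5, S4:111.5 → nearest is S2
(1.5, -3.5, -6) — d² to each: S1:75.25, S2:103.5, S3:21.5, S4:410 → nearest is S3
(-2, 8.5, 3) — d² to each: S1:107, S2:54.25, S3:221.25, S4:33.25 → nearest is S4
2 of the 5 points have S3 as nearest.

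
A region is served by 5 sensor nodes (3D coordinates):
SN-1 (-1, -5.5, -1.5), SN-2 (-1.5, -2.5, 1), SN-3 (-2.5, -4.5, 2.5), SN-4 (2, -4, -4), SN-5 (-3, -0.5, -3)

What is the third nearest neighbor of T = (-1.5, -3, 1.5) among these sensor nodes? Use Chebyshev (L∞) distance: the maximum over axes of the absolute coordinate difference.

d(T, SN-1) = max(0.5, 2.5, 3) = 3
d(T, SN-2) = max(0, 0.5, 0.5) = 0.5
d(T, SN-3) = max(1, 1.5, 1) = 1.5
d(T, SN-4) = max(3.5, 1, 5.5) = 5.5
d(T, SN-5) = max(1.5, 2.5, 4.5) = 4.5
Sorted ascending: SN-2, SN-3, SN-1, SN-5, … — the third-nearest is SN-1.

SN-1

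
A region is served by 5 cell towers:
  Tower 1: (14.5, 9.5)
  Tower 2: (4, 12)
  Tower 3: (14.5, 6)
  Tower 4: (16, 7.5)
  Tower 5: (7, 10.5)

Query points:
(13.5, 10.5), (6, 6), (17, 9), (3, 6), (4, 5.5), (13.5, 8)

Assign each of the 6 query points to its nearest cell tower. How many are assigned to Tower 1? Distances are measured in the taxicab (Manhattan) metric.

(13.5, 10.5) — d to each: Tower 1:2, Tower 2:11, Tower 3:5.5, Tower 4:5.5, Tower 5:6.5 → nearest is Tower 1
(6, 6) — d to each: Tower 1:12, Tower 2:8, Tower 3:8.5, Tower 4:11.5, Tower 5:5.5 → nearest is Tower 5
(17, 9) — d to each: Tower 1:3, Tower 2:16, Tower 3:5.5, Tower 4:2.5, Tower 5:11.5 → nearest is Tower 4
(3, 6) — d to each: Tower 1:15, Tower 2:7, Tower 3:11.5, Tower 4:14.5, Tower 5:8.5 → nearest is Tower 2
(4, 5.5) — d to each: Tower 1:14.5, Tower 2:6.5, Tower 3:11, Tower 4:14, Tower 5:8 → nearest is Tower 2
(13.5, 8) — d to each: Tower 1:2.5, Tower 2:13.5, Tower 3:3, Tower 4:3, Tower 5:9 → nearest is Tower 1
2 of the 6 points have Tower 1 as nearest.

2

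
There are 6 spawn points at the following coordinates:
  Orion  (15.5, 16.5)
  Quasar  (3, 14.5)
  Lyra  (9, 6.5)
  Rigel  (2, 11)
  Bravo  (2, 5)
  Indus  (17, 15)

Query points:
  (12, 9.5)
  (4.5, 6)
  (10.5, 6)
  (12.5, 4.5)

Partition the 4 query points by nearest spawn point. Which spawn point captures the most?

(12, 9.5) — d² to each: Orion:61.25, Quasar:106, Lyra:18, Rigel:102.25, Bravo:120.25, Indus:55.25 → nearest is Lyra
(4.5, 6) — d² to each: Orion:231.25, Quasar:74.5, Lyra:20.5, Rigel:31.25, Bravo:7.25, Indus:237.25 → nearest is Bravo
(10.5, 6) — d² to each: Orion:135.25, Quasar:128.5, Lyra:2.5, Rigel:97.25, Bravo:73.25, Indus:123.25 → nearest is Lyra
(12.5, 4.5) — d² to each: Orion:153, Quasar:190.25, Lyra:16.25, Rigel:152.5, Bravo:110.5, Indus:130.5 → nearest is Lyra
Tally — Lyra:3, Bravo:1. Lyra captures the most (3).

Lyra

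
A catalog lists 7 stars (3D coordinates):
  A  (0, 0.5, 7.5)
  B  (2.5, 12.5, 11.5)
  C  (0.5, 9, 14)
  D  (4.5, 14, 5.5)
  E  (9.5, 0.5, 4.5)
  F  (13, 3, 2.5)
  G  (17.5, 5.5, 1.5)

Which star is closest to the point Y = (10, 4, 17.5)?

C

Squared Euclidean distances:
|YA|² = (10−0)² + (4−0.5)² + (17.5−7.5)² = 100 + 12.25 + 100 = 212.25
|YB|² = (10−2.5)² + (4−12.5)² + (17.5−11.5)² = 56.25 + 72.25 + 36 = 164.5
|YC|² = (10−0.5)² + (4−9)² + (17.5−14)² = 90.25 + 25 + 12.25 = 127.5
|YD|² = (10−4.5)² + (4−14)² + (17.5−5.5)² = 30.25 + 100 + 144 = 274.25
|YE|² = (10−9.5)² + (4−0.5)² + (17.5−4.5)² = 0.25 + 12.25 + 169 = 181.5
|YF|² = (10−13)² + (4−3)² + (17.5−2.5)² = 9 + 1 + 225 = 235
|YG|² = (10−17.5)² + (4−5.5)² + (17.5−1.5)² = 56.25 + 2.25 + 256 = 314.5
C is nearest.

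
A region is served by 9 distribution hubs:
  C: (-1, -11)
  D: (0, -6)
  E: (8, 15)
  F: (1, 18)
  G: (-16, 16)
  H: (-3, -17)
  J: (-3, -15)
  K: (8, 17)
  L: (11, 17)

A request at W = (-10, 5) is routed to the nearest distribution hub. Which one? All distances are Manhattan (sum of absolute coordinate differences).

d(W,C) = 9 + 16 = 25
d(W,D) = 10 + 11 = 21
d(W,E) = 18 + 10 = 28
d(W,F) = 11 + 13 = 24
d(W,G) = 6 + 11 = 17
d(W,H) = 7 + 22 = 29
d(W,J) = 7 + 20 = 27
d(W,K) = 18 + 12 = 30
d(W,L) = 21 + 12 = 33
The smallest is to G, so W lies in the Voronoi region of G.

G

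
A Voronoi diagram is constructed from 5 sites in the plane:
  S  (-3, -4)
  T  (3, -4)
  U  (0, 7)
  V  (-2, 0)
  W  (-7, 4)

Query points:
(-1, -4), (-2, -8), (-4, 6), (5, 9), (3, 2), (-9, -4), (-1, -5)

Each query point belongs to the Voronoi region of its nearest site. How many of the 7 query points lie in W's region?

(-1, -4) — d² to each: S:4, T:16, U:122, V:17, W:100 → nearest is S
(-2, -8) — d² to each: S:17, T:41, U:229, V:64, W:169 → nearest is S
(-4, 6) — d² to each: S:101, T:149, U:17, V:40, W:13 → nearest is W
(5, 9) — d² to each: S:233, T:173, U:29, V:130, W:169 → nearest is U
(3, 2) — d² to each: S:72, T:36, U:34, V:29, W:104 → nearest is V
(-9, -4) — d² to each: S:36, T:144, U:202, V:65, W:68 → nearest is S
(-1, -5) — d² to each: S:5, T:17, U:145, V:26, W:117 → nearest is S
1 of the 7 points has W as nearest.

1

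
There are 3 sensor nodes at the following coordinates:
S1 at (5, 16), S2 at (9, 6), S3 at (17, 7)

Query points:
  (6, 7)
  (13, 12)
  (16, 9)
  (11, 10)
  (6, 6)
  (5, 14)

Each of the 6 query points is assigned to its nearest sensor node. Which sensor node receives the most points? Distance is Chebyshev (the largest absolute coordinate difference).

(6, 7) — d to each: S1:9, S2:3, S3:11 → nearest is S2
(13, 12) — d to each: S1:8, S2:6, S3:5 → nearest is S3
(16, 9) — d to each: S1:11, S2:7, S3:2 → nearest is S3
(11, 10) — d to each: S1:6, S2:4, S3:6 → nearest is S2
(6, 6) — d to each: S1:10, S2:3, S3:11 → nearest is S2
(5, 14) — d to each: S1:2, S2:8, S3:12 → nearest is S1
Tally — S1:1, S2:3, S3:2. S2 captures the most (3).

S2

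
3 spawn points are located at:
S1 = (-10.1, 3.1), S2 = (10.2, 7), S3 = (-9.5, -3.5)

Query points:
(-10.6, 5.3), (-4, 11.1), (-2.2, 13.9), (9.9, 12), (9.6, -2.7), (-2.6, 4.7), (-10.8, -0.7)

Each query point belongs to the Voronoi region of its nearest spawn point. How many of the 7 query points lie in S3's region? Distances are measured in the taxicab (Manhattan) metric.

1

(-10.6, 5.3) — d to each: S1:2.7, S2:22.5, S3:9.9 → nearest is S1
(-4, 11.1) — d to each: S1:14.1, S2:18.3, S3:20.1 → nearest is S1
(-2.2, 13.9) — d to each: S1:18.7, S2:19.3, S3:24.7 → nearest is S1
(9.9, 12) — d to each: S1:28.9, S2:5.3, S3:34.9 → nearest is S2
(9.6, -2.7) — d to each: S1:25.5, S2:10.3, S3:19.9 → nearest is S2
(-2.6, 4.7) — d to each: S1:9.1, S2:15.1, S3:15.1 → nearest is S1
(-10.8, -0.7) — d to each: S1:4.5, S2:28.7, S3:4.1 → nearest is S3
1 of the 7 points has S3 as nearest.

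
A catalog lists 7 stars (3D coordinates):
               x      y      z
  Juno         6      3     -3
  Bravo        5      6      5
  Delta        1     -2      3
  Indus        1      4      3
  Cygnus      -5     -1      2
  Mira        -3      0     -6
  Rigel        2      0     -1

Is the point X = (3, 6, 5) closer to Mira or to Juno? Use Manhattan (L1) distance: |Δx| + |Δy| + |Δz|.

Juno

d(X, Mira) = |3−(-3)| + |6−0| + |5−(-6)| = 6 + 6 + 11 = 23
d(X, Juno) = |3−6| + |6−3| + |5−(-3)| = 3 + 3 + 8 = 14
23 > 14, so Juno is closer.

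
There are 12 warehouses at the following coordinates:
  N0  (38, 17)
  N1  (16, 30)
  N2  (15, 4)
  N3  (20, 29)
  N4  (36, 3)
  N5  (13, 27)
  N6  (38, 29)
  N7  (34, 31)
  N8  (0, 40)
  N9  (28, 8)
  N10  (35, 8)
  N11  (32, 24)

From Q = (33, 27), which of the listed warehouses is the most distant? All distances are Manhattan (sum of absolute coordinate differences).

d(Q,N0) = |33−38| + |27−17| = 5 + 10 = 15
d(Q,N1) = |33−16| + |27−30| = 17 + 3 = 20
d(Q,N2) = |33−15| + |27−4| = 18 + 23 = 41
d(Q,N3) = |33−20| + |27−29| = 13 + 2 = 15
d(Q,N4) = |33−36| + |27−3| = 3 + 24 = 27
d(Q,N5) = |33−13| + |27−27| = 20 + 0 = 20
d(Q,N6) = |33−38| + |27−29| = 5 + 2 = 7
d(Q,N7) = |33−34| + |27−31| = 1 + 4 = 5
d(Q,N8) = |33−0| + |27−40| = 33 + 13 = 46
d(Q,N9) = |33−28| + |27−8| = 5 + 19 = 24
d(Q, N10) = |33−35| + |27−8| = 2 + 19 = 21
d(Q, N11) = |33−32| + |27−24| = 1 + 3 = 4
The largest is to N8.

N8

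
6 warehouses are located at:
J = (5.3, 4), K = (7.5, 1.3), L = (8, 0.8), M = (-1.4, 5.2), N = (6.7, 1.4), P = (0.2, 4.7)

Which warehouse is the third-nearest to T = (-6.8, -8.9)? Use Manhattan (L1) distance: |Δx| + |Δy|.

N

d(T,J) = |-6.8−5.3| + |-8.9−4| = 12.1 + 12.9 = 25
d(T,K) = |-6.8−7.5| + |-8.9−1.3| = 14.3 + 10.2 = 24.5
d(T,L) = |-6.8−8| + |-8.9−0.8| = 14.8 + 9.7 = 24.5
d(T,M) = |-6.8−(-1.4)| + |-8.9−5.2| = 5.4 + 14.1 = 19.5
d(T,N) = |-6.8−6.7| + |-8.9−1.4| = 13.5 + 10.3 = 23.8
d(T,P) = |-6.8−0.2| + |-8.9−4.7| = 7 + 13.6 = 20.6
Sorted ascending: M, P, N, K, … — the third-nearest is N.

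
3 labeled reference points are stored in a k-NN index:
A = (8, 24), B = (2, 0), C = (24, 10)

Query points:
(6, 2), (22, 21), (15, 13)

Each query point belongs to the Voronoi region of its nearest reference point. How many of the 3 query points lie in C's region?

2

(6, 2) — d² to each: A:488, B:20, C:388 → nearest is B
(22, 21) — d² to each: A:205, B:841, C:125 → nearest is C
(15, 13) — d² to each: A:170, B:338, C:90 → nearest is C
2 of the 3 points have C as nearest.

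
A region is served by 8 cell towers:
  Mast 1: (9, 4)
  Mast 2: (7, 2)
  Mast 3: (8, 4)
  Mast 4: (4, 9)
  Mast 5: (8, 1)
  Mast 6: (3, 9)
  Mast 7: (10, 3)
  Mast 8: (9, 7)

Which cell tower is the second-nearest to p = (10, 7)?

Mast 1

Compare squared distances (the ordering matches that of the actual distances):
d²(p, Mast 1) = 1 + 9 = 10
d²(p, Mast 2) = 9 + 25 = 34
d²(p, Mast 3) = 4 + 9 = 13
d²(p, Mast 4) = 36 + 4 = 40
d²(p, Mast 5) = 4 + 36 = 40
d²(p, Mast 6) = 49 + 4 = 53
d²(p, Mast 7) = 0 + 16 = 16
d²(p, Mast 8) = 1 + 0 = 1
Sorted ascending: Mast 8, Mast 1, Mast 3, … — the second-nearest is Mast 1.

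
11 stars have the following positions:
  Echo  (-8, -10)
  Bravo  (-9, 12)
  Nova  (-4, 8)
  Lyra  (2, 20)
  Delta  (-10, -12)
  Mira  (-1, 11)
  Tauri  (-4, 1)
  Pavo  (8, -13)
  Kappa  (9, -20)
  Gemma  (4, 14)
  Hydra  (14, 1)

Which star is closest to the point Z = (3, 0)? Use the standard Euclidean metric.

Tauri

Compare squared distances (the ordering matches that of the actual distances):
d²(Z, Echo) = 121 + 100 = 221
d²(Z, Bravo) = 144 + 144 = 288
d²(Z, Nova) = 49 + 64 = 113
d²(Z, Lyra) = 1 + 400 = 401
d²(Z, Delta) = 169 + 144 = 313
d²(Z, Mira) = 16 + 121 = 137
d²(Z, Tauri) = 49 + 1 = 50
d²(Z, Pavo) = 25 + 169 = 194
d²(Z, Kappa) = 36 + 400 = 436
d²(Z, Gemma) = 1 + 196 = 197
d²(Z, Hydra) = 121 + 1 = 122
Tauri is nearest.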